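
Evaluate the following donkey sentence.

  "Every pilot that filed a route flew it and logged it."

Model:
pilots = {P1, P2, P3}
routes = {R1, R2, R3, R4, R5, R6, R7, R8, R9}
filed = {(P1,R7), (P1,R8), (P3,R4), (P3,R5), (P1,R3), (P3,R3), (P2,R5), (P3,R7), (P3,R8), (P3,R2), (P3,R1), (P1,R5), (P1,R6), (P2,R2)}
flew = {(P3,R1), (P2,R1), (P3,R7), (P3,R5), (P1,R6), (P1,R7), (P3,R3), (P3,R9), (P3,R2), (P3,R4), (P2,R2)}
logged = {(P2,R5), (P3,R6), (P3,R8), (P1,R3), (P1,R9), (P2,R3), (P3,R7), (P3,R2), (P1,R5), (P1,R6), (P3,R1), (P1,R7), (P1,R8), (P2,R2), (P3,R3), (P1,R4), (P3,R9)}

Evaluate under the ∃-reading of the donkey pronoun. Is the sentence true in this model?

"it" takes "a route" as antecedent — a donkey pronoun bound across the clause boundary.
Weak reading: every pilot p with some filed-route has at least one filed-route r such that flew(p,r) ∧ logged(p,r).
Per pilot: P1:✓  P2:✓  P3:✓
Every pilot in the restrictor has a witness.

True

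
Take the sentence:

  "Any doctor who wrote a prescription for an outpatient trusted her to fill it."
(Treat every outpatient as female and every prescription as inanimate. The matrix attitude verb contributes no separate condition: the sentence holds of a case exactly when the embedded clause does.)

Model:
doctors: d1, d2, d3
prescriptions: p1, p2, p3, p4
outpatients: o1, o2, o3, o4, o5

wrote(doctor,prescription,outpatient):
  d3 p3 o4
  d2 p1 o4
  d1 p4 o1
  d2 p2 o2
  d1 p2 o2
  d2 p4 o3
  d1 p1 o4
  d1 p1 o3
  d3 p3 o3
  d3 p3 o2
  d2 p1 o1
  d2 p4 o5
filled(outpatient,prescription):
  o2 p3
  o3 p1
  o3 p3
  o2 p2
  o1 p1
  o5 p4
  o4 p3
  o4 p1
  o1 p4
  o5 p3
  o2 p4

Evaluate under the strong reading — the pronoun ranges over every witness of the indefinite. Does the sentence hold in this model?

"her" takes "an outpatient" as antecedent and "it" takes "a prescription"; both are donkey pronouns co-varying with the restrictor.
Strong reading: for every (d,p,o) with wrote(d,p,o), filled(o,p).
Restrictor triples: (d1,p1,o3)→filled(o3,p1) ✓  (d1,p1,o4)→filled(o4,p1) ✓  (d1,p2,o2)→filled(o2,p2) ✓  (d1,p4,o1)→filled(o1,p4) ✓  (d2,p1,o1)→filled(o1,p1) ✓  (d2,p1,o4)→filled(o4,p1) ✓  (d2,p2,o2)→filled(o2,p2) ✓  (d2,p4,o3)→filled(o3,p4) ✗  (d2,p4,o5)→filled(o5,p4) ✓  (d3,p3,o2)→filled(o2,p3) ✓  (d3,p3,o3)→filled(o3,p3) ✓  (d3,p3,o4)→filled(o4,p3) ✓
Counterexample: (d2,p4,o3) — filled(o3,p4) does not hold.

False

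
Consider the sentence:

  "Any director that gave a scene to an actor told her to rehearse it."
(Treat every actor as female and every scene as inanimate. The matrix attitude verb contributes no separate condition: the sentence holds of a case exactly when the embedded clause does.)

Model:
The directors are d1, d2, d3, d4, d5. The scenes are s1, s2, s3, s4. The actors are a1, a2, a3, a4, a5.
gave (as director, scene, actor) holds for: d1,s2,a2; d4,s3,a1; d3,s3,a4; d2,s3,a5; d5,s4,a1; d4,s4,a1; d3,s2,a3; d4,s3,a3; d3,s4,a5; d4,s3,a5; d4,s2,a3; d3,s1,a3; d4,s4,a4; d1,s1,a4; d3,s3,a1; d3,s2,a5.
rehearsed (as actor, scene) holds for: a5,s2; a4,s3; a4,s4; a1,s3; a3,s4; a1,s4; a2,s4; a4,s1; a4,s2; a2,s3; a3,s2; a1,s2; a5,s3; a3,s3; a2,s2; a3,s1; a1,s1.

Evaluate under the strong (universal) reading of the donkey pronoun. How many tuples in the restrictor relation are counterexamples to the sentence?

1

"her" takes "an actor" as antecedent and "it" takes "a scene"; both are donkey pronouns co-varying with the restrictor.
Strong reading: for every (d,s,a) with gave(d,s,a), rehearsed(a,s).
Restrictor triples: (d1,s1,a4)→rehearsed(a4,s1) ✓  (d1,s2,a2)→rehearsed(a2,s2) ✓  (d2,s3,a5)→rehearsed(a5,s3) ✓  (d3,s1,a3)→rehearsed(a3,s1) ✓  (d3,s2,a3)→rehearsed(a3,s2) ✓  (d3,s2,a5)→rehearsed(a5,s2) ✓  (d3,s3,a1)→rehearsed(a1,s3) ✓  (d3,s3,a4)→rehearsed(a4,s3) ✓  (d3,s4,a5)→rehearsed(a5,s4) ✗  (d4,s2,a3)→rehearsed(a3,s2) ✓  (d4,s3,a1)→rehearsed(a1,s3) ✓  (d4,s3,a3)→rehearsed(a3,s3) ✓  (d4,s3,a5)→rehearsed(a5,s3) ✓  (d4,s4,a1)→rehearsed(a1,s4) ✓  (d4,s4,a4)→rehearsed(a4,s4) ✓  (d5,s4,a1)→rehearsed(a1,s4) ✓
Counterexamples (restrictor triples failing the scope): 1.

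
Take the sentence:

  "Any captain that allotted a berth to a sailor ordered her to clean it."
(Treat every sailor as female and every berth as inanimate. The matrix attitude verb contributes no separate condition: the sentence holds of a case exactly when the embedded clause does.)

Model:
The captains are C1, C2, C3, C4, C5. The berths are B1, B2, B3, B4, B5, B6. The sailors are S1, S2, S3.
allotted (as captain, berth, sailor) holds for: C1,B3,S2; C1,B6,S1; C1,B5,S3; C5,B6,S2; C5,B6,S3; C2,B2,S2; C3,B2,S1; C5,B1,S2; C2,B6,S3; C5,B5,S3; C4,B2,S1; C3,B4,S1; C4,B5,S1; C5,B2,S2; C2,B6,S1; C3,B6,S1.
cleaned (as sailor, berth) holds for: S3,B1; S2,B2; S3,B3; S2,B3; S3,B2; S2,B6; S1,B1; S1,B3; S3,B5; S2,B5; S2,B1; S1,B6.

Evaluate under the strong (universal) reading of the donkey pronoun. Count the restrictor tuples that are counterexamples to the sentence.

"her" takes "a sailor" as antecedent and "it" takes "a berth"; both are donkey pronouns co-varying with the restrictor.
Strong reading: for every (c,b,s) with allotted(c,b,s), cleaned(s,b).
Restrictor triples: (C1,B3,S2)→cleaned(S2,B3) ✓  (C1,B5,S3)→cleaned(S3,B5) ✓  (C1,B6,S1)→cleaned(S1,B6) ✓  (C2,B2,S2)→cleaned(S2,B2) ✓  (C2,B6,S1)→cleaned(S1,B6) ✓  (C2,B6,S3)→cleaned(S3,B6) ✗  (C3,B2,S1)→cleaned(S1,B2) ✗  (C3,B4,S1)→cleaned(S1,B4) ✗  (C3,B6,S1)→cleaned(S1,B6) ✓  (C4,B2,S1)→cleaned(S1,B2) ✗  (C4,B5,S1)→cleaned(S1,B5) ✗  (C5,B1,S2)→cleaned(S2,B1) ✓  (C5,B2,S2)→cleaned(S2,B2) ✓  (C5,B5,S3)→cleaned(S3,B5) ✓  (C5,B6,S2)→cleaned(S2,B6) ✓  (C5,B6,S3)→cleaned(S3,B6) ✗
Counterexamples (restrictor triples failing the scope): 6.

6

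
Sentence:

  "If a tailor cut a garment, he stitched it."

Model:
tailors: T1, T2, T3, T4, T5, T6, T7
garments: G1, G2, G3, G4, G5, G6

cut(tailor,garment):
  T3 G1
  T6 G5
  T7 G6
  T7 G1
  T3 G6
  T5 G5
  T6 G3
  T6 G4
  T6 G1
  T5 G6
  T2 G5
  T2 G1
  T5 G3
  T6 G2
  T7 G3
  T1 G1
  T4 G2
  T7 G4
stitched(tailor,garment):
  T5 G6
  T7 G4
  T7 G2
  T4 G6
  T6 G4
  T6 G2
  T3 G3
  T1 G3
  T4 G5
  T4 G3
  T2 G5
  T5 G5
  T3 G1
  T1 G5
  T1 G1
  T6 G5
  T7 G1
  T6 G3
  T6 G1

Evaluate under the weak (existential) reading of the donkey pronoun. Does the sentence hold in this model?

False

"it" takes "a garment" as antecedent — a donkey pronoun bound across the clause boundary.
Weak reading: every tailor t with some cut-garment has at least one cut-garment g such that stitched(t,g).
Per tailor: T1:✓  T2:✓  T3:✓  T4:✗  T5:✓  T6:✓  T7:✓
T4 has no witness among its cut-garments.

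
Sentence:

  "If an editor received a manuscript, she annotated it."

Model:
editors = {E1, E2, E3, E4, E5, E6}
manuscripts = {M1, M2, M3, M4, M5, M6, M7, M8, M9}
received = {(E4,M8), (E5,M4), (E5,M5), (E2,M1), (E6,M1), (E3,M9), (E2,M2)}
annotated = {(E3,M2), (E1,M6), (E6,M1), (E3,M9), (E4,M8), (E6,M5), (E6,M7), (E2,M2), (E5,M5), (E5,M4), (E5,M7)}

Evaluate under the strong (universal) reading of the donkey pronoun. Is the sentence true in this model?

False

"it" takes "a manuscript" as antecedent — a donkey pronoun bound across the clause boundary.
Strong reading: for every (e,m) with received(e,m), annotated(e,m).
Restrictor pairs: (E2,M1) ✗  (E2,M2) ✓  (E3,M9) ✓  (E4,M8) ✓  (E5,M4) ✓  (E5,M5) ✓  (E6,M1) ✓
Counterexample: (E2,M1) is in received but fails the scope.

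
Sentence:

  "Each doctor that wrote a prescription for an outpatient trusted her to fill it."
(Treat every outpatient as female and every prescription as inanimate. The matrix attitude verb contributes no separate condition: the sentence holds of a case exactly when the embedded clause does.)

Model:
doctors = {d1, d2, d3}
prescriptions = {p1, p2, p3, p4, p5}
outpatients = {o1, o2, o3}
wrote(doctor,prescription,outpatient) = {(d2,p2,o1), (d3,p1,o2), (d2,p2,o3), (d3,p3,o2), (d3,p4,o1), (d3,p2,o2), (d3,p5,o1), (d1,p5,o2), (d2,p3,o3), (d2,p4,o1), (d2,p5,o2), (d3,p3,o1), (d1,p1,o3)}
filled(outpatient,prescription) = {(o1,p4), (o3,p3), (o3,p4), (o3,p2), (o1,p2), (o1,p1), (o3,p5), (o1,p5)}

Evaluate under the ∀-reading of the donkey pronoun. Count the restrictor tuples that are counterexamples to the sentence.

7

"her" takes "an outpatient" as antecedent and "it" takes "a prescription"; both are donkey pronouns co-varying with the restrictor.
Strong reading: for every (d,p,o) with wrote(d,p,o), filled(o,p).
Restrictor triples: (d1,p1,o3)→filled(o3,p1) ✗  (d1,p5,o2)→filled(o2,p5) ✗  (d2,p2,o1)→filled(o1,p2) ✓  (d2,p2,o3)→filled(o3,p2) ✓  (d2,p3,o3)→filled(o3,p3) ✓  (d2,p4,o1)→filled(o1,p4) ✓  (d2,p5,o2)→filled(o2,p5) ✗  (d3,p1,o2)→filled(o2,p1) ✗  (d3,p2,o2)→filled(o2,p2) ✗  (d3,p3,o1)→filled(o1,p3) ✗  (d3,p3,o2)→filled(o2,p3) ✗  (d3,p4,o1)→filled(o1,p4) ✓  (d3,p5,o1)→filled(o1,p5) ✓
Counterexamples (restrictor triples failing the scope): 7.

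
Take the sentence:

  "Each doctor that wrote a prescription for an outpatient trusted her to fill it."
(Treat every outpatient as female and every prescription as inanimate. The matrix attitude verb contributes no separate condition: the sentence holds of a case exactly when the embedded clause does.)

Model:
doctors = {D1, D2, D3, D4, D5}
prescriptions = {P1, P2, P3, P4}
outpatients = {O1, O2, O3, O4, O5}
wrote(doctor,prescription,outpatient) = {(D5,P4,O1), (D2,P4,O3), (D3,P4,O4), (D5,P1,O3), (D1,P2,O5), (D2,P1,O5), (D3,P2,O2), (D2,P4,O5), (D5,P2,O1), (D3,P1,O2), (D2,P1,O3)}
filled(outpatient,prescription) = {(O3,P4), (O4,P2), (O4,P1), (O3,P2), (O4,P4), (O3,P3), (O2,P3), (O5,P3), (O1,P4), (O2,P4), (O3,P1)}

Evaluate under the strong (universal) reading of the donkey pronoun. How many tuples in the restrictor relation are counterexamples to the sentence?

"her" takes "an outpatient" as antecedent and "it" takes "a prescription"; both are donkey pronouns co-varying with the restrictor.
Strong reading: for every (d,p,o) with wrote(d,p,o), filled(o,p).
Restrictor triples: (D1,P2,O5)→filled(O5,P2) ✗  (D2,P1,O3)→filled(O3,P1) ✓  (D2,P1,O5)→filled(O5,P1) ✗  (D2,P4,O3)→filled(O3,P4) ✓  (D2,P4,O5)→filled(O5,P4) ✗  (D3,P1,O2)→filled(O2,P1) ✗  (D3,P2,O2)→filled(O2,P2) ✗  (D3,P4,O4)→filled(O4,P4) ✓  (D5,P1,O3)→filled(O3,P1) ✓  (D5,P2,O1)→filled(O1,P2) ✗  (D5,P4,O1)→filled(O1,P4) ✓
Counterexamples (restrictor triples failing the scope): 6.

6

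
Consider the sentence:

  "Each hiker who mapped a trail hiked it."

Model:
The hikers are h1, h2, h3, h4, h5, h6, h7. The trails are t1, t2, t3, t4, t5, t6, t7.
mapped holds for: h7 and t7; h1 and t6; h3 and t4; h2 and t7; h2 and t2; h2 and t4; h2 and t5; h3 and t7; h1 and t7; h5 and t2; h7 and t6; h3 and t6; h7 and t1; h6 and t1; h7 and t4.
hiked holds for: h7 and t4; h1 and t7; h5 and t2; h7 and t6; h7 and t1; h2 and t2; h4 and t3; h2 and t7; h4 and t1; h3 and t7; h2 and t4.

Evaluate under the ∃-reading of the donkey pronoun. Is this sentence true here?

"it" takes "a trail" as antecedent — a donkey pronoun bound across the clause boundary.
Weak reading: every hiker h with some mapped-trail has at least one mapped-trail t such that hiked(h,t).
Per hiker: h1:✓  h2:✓  h3:✓  h5:✓  h6:✗  h7:✓
h6 has no witness among its mapped-trails.

False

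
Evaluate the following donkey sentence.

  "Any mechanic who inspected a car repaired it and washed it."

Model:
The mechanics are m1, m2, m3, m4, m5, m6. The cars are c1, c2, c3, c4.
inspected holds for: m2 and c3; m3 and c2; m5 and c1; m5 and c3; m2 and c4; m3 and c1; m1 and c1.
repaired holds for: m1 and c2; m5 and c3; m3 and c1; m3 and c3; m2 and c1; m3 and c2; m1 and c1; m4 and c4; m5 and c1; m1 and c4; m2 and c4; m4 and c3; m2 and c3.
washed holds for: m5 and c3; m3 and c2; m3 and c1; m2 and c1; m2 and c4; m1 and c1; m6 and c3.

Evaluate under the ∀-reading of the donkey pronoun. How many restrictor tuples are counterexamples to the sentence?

2

"it" takes "a car" as antecedent — a donkey pronoun bound across the clause boundary.
Strong reading: for every (m,c) with inspected(m,c), repaired(m,c) ∧ washed(m,c).
Restrictor pairs: (m1,c1) ✓  (m2,c3) ✗  (m2,c4) ✓  (m3,c1) ✓  (m3,c2) ✓  (m5,c1) ✗  (m5,c3) ✓
Counterexamples (restrictor pairs failing the scope): 2.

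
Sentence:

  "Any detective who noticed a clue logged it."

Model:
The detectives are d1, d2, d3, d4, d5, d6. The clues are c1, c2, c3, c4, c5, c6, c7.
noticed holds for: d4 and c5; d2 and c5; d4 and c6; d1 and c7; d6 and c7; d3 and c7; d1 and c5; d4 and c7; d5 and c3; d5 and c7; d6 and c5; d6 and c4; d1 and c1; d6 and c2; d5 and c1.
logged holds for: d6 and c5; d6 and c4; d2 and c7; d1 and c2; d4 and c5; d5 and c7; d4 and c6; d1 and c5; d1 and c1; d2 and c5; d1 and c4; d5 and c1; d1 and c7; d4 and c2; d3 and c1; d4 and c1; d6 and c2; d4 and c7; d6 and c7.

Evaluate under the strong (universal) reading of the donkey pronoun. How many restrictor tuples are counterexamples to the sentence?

2

"it" takes "a clue" as antecedent — a donkey pronoun bound across the clause boundary.
Strong reading: for every (d,c) with noticed(d,c), logged(d,c).
Restrictor pairs: (d1,c1) ✓  (d1,c5) ✓  (d1,c7) ✓  (d2,c5) ✓  (d3,c7) ✗  (d4,c5) ✓  (d4,c6) ✓  (d4,c7) ✓  (d5,c1) ✓  (d5,c3) ✗  (d5,c7) ✓  (d6,c2) ✓  (d6,c4) ✓  (d6,c5) ✓  (d6,c7) ✓
Counterexamples (restrictor pairs failing the scope): 2.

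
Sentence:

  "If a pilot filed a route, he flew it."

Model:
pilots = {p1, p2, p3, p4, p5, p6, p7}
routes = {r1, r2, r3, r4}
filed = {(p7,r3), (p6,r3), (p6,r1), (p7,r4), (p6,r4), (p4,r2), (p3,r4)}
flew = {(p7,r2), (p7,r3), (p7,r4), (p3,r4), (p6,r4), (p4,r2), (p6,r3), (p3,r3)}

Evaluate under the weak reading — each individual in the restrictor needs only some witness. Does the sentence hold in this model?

"it" takes "a route" as antecedent — a donkey pronoun bound across the clause boundary.
Weak reading: every pilot p with some filed-route has at least one filed-route r such that flew(p,r).
Per pilot: p3:✓  p4:✓  p6:✓  p7:✓
Every pilot in the restrictor has a witness.

True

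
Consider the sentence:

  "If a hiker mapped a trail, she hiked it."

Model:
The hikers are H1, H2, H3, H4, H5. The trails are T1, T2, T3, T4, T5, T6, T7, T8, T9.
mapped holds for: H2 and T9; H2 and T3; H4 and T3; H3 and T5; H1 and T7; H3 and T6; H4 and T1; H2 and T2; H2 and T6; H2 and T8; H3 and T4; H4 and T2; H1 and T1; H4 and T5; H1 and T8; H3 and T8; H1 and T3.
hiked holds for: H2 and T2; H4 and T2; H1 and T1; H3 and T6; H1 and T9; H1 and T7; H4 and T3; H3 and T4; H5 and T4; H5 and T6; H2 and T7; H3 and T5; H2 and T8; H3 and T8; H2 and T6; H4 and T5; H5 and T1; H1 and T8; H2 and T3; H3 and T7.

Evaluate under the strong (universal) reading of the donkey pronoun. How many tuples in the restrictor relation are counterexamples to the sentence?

"it" takes "a trail" as antecedent — a donkey pronoun bound across the clause boundary.
Strong reading: for every (h,t) with mapped(h,t), hiked(h,t).
Restrictor pairs: (H1,T1) ✓  (H1,T3) ✗  (H1,T7) ✓  (H1,T8) ✓  (H2,T2) ✓  (H2,T3) ✓  (H2,T6) ✓  (H2,T8) ✓  (H2,T9) ✗  (H3,T4) ✓  (H3,T5) ✓  (H3,T6) ✓  (H3,T8) ✓  (H4,T1) ✗  (H4,T2) ✓  (H4,T3) ✓  (H4,T5) ✓
Counterexamples (restrictor pairs failing the scope): 3.

3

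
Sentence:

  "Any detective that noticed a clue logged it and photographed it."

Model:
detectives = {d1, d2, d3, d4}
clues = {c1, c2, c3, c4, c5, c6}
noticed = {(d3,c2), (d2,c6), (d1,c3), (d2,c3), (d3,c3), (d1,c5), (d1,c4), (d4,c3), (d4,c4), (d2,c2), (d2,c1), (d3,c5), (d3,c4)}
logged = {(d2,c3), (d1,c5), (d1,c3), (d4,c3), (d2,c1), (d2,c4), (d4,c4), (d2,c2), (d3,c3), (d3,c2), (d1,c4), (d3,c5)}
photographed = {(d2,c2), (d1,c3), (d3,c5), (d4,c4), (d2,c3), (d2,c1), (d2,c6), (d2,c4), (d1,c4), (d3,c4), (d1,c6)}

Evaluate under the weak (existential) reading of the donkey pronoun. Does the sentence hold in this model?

"it" takes "a clue" as antecedent — a donkey pronoun bound across the clause boundary.
Weak reading: every detective d with some noticed-clue has at least one noticed-clue c such that logged(d,c) ∧ photographed(d,c).
Per detective: d1:✓  d2:✓  d3:✓  d4:✓
Every detective in the restrictor has a witness.

True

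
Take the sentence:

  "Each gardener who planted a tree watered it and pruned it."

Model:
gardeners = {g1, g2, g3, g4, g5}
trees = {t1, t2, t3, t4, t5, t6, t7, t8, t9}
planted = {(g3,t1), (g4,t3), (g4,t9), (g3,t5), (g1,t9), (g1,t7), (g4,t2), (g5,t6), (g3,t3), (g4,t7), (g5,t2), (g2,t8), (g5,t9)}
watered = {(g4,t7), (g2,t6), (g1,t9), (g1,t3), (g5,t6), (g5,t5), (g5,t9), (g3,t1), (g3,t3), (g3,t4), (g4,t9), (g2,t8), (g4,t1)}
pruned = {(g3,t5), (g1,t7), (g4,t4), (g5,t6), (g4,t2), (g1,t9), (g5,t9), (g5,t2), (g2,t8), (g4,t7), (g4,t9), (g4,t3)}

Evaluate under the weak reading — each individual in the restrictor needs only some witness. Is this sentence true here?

"it" takes "a tree" as antecedent — a donkey pronoun bound across the clause boundary.
Weak reading: every gardener g with some planted-tree has at least one planted-tree t such that watered(g,t) ∧ pruned(g,t).
Per gardener: g1:✓  g2:✓  g3:✗  g4:✓  g5:✓
g3 has no witness among its planted-trees.

False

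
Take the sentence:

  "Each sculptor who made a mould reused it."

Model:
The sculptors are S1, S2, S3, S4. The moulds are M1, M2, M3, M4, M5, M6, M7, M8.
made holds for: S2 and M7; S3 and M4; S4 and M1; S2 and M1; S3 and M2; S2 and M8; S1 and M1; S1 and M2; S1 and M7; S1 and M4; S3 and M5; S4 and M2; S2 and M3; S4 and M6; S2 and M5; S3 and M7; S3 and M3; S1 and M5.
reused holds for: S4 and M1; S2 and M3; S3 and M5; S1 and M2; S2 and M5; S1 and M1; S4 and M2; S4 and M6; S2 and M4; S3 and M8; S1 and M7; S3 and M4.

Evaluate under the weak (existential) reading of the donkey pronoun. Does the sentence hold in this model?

True

"it" takes "a mould" as antecedent — a donkey pronoun bound across the clause boundary.
Weak reading: every sculptor s with some made-mould has at least one made-mould m such that reused(s,m).
Per sculptor: S1:✓  S2:✓  S3:✓  S4:✓
Every sculptor in the restrictor has a witness.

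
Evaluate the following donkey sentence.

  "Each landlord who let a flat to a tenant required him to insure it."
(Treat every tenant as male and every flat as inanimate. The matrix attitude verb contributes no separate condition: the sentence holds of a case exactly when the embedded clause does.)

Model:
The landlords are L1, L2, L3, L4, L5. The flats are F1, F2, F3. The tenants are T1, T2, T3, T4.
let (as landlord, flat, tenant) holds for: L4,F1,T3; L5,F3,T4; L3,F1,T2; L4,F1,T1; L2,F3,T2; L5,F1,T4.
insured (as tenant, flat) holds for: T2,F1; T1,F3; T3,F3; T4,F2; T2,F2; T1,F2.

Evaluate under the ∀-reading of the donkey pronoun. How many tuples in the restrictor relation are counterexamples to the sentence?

5

"him" takes "a tenant" as antecedent and "it" takes "a flat"; both are donkey pronouns co-varying with the restrictor.
Strong reading: for every (l,f,t) with let(l,f,t), insured(t,f).
Restrictor triples: (L2,F3,T2)→insured(T2,F3) ✗  (L3,F1,T2)→insured(T2,F1) ✓  (L4,F1,T1)→insured(T1,F1) ✗  (L4,F1,T3)→insured(T3,F1) ✗  (L5,F1,T4)→insured(T4,F1) ✗  (L5,F3,T4)→insured(T4,F3) ✗
Counterexamples (restrictor triples failing the scope): 5.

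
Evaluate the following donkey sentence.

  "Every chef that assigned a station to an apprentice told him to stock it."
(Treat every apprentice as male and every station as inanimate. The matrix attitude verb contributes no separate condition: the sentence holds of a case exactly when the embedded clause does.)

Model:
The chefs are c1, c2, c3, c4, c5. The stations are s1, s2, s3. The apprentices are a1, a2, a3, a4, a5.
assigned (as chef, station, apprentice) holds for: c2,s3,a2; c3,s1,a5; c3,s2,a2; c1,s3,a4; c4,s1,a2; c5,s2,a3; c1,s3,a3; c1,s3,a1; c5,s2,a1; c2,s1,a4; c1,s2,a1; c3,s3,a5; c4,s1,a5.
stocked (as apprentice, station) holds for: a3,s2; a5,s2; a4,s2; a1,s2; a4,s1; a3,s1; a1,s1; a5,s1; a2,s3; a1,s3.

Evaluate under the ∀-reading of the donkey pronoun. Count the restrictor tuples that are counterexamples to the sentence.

5

"him" takes "an apprentice" as antecedent and "it" takes "a station"; both are donkey pronouns co-varying with the restrictor.
Strong reading: for every (c,s,a) with assigned(c,s,a), stocked(a,s).
Restrictor triples: (c1,s2,a1)→stocked(a1,s2) ✓  (c1,s3,a1)→stocked(a1,s3) ✓  (c1,s3,a3)→stocked(a3,s3) ✗  (c1,s3,a4)→stocked(a4,s3) ✗  (c2,s1,a4)→stocked(a4,s1) ✓  (c2,s3,a2)→stocked(a2,s3) ✓  (c3,s1,a5)→stocked(a5,s1) ✓  (c3,s2,a2)→stocked(a2,s2) ✗  (c3,s3,a5)→stocked(a5,s3) ✗  (c4,s1,a2)→stocked(a2,s1) ✗  (c4,s1,a5)→stocked(a5,s1) ✓  (c5,s2,a1)→stocked(a1,s2) ✓  (c5,s2,a3)→stocked(a3,s2) ✓
Counterexamples (restrictor triples failing the scope): 5.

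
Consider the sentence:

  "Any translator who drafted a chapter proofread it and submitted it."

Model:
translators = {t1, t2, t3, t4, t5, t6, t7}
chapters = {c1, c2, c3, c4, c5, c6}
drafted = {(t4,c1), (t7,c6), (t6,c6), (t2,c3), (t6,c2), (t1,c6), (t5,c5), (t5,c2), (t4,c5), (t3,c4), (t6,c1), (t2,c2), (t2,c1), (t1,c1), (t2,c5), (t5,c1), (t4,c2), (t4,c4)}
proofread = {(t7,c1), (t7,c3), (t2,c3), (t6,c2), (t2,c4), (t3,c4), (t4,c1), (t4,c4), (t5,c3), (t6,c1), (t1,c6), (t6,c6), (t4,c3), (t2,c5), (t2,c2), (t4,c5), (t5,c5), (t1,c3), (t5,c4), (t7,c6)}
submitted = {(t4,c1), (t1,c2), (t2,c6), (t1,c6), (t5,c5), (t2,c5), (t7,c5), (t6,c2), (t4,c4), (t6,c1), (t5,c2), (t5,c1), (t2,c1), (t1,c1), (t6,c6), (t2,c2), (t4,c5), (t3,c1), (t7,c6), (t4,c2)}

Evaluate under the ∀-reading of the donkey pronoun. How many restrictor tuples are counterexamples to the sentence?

7

"it" takes "a chapter" as antecedent — a donkey pronoun bound across the clause boundary.
Strong reading: for every (t,c) with drafted(t,c), proofread(t,c) ∧ submitted(t,c).
Restrictor pairs: (t1,c1) ✗  (t1,c6) ✓  (t2,c1) ✗  (t2,c2) ✓  (t2,c3) ✗  (t2,c5) ✓  (t3,c4) ✗  (t4,c1) ✓  (t4,c2) ✗  (t4,c4) ✓  (t4,c5) ✓  (t5,c1) ✗  (t5,c2) ✗  (t5,c5) ✓  (t6,c1) ✓  (t6,c2) ✓  (t6,c6) ✓  (t7,c6) ✓
Counterexamples (restrictor pairs failing the scope): 7.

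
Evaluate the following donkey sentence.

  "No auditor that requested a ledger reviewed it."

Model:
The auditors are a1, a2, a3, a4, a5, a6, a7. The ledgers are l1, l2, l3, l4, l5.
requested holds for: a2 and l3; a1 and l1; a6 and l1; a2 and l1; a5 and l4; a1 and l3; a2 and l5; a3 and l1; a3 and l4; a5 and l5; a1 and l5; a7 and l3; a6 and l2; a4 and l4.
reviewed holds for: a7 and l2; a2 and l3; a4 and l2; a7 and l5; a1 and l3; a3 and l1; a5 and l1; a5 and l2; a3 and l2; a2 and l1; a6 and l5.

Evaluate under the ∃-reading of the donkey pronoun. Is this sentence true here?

False

"it" takes "a ledger" as antecedent — a donkey pronoun bound across the clause boundary.
Truth condition: for no (a,l) with requested(a,l) does reviewed(a,l) hold.
Restrictor pairs — does the scope hold? (a1,l1):fails  (a1,l3):holds  (a1,l5):fails  (a2,l1):holds  (a2,l3):holds  (a2,l5):fails  (a3,l1):holds  (a3,l4):fails  (a4,l4):fails  (a5,l4):fails  (a5,l5):fails  (a6,l1):fails  (a6,l2):fails  (a7,l3):fails
Scope holds for 4 pair(s), so the sentence is false.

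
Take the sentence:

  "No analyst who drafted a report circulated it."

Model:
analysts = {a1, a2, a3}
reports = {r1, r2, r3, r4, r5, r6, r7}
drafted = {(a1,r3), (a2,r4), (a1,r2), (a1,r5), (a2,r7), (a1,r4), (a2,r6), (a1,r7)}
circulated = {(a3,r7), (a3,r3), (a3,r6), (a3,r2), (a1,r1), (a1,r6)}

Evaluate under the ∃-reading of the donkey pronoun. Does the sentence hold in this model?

True

"it" takes "a report" as antecedent — a donkey pronoun bound across the clause boundary.
Truth condition: for no (a,r) with drafted(a,r) does circulated(a,r) hold.
Restrictor pairs — does the scope hold? (a1,r2):fails  (a1,r3):fails  (a1,r4):fails  (a1,r5):fails  (a1,r7):fails  (a2,r4):fails  (a2,r6):fails  (a2,r7):fails
Scope holds for no restrictor pair, so the sentence is true.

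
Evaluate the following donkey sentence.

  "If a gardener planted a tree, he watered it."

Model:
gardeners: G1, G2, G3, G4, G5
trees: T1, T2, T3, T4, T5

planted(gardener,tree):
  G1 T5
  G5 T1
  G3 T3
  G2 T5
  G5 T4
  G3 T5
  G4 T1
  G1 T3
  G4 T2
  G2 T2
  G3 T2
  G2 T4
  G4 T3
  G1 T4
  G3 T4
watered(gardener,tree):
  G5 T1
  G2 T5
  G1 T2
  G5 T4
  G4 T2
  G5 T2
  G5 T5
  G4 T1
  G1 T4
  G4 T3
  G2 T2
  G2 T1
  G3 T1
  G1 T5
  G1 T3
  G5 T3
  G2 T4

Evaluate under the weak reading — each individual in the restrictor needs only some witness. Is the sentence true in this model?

False

"it" takes "a tree" as antecedent — a donkey pronoun bound across the clause boundary.
Weak reading: every gardener g with some planted-tree has at least one planted-tree t such that watered(g,t).
Per gardener: G1:✓  G2:✓  G3:✗  G4:✓  G5:✓
G3 has no witness among its planted-trees.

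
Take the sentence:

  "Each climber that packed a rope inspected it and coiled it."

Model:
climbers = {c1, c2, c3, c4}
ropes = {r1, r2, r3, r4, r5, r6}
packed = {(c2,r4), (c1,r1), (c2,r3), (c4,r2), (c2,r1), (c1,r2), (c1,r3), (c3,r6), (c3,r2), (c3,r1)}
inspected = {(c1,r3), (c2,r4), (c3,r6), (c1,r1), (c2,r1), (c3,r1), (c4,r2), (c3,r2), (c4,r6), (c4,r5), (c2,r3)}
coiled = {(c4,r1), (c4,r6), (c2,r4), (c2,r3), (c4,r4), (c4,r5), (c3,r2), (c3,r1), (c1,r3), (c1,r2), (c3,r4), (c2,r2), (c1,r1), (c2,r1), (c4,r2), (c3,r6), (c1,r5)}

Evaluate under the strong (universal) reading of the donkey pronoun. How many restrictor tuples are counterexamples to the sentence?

"it" takes "a rope" as antecedent — a donkey pronoun bound across the clause boundary.
Strong reading: for every (c,r) with packed(c,r), inspected(c,r) ∧ coiled(c,r).
Restrictor pairs: (c1,r1) ✓  (c1,r2) ✗  (c1,r3) ✓  (c2,r1) ✓  (c2,r3) ✓  (c2,r4) ✓  (c3,r1) ✓  (c3,r2) ✓  (c3,r6) ✓  (c4,r2) ✓
Counterexamples (restrictor pairs failing the scope): 1.

1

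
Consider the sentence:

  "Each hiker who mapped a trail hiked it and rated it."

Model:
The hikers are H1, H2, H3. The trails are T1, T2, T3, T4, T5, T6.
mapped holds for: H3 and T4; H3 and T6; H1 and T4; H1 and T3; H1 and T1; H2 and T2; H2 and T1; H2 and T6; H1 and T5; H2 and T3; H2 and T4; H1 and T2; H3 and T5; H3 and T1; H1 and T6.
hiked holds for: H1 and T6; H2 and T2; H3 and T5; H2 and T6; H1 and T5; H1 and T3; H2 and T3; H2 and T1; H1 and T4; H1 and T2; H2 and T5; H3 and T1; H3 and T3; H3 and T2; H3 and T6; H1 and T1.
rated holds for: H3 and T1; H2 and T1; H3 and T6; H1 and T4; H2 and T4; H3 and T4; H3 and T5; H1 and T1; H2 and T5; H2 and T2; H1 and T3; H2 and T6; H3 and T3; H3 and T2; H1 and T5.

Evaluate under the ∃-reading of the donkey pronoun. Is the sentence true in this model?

True

"it" takes "a trail" as antecedent — a donkey pronoun bound across the clause boundary.
Weak reading: every hiker h with some mapped-trail has at least one mapped-trail t such that hiked(h,t) ∧ rated(h,t).
Per hiker: H1:✓  H2:✓  H3:✓
Every hiker in the restrictor has a witness.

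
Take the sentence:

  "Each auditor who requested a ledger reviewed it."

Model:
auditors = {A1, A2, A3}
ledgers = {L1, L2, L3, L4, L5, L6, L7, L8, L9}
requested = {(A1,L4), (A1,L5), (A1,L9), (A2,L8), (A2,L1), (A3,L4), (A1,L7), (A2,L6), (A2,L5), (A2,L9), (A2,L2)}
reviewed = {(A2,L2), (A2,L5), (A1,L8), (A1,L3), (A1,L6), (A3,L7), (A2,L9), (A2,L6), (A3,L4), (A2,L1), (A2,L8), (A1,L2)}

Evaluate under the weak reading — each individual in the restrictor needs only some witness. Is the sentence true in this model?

False

"it" takes "a ledger" as antecedent — a donkey pronoun bound across the clause boundary.
Weak reading: every auditor a with some requested-ledger has at least one requested-ledger l such that reviewed(a,l).
Per auditor: A1:✗  A2:✓  A3:✓
A1 has no witness among its requested-ledgers.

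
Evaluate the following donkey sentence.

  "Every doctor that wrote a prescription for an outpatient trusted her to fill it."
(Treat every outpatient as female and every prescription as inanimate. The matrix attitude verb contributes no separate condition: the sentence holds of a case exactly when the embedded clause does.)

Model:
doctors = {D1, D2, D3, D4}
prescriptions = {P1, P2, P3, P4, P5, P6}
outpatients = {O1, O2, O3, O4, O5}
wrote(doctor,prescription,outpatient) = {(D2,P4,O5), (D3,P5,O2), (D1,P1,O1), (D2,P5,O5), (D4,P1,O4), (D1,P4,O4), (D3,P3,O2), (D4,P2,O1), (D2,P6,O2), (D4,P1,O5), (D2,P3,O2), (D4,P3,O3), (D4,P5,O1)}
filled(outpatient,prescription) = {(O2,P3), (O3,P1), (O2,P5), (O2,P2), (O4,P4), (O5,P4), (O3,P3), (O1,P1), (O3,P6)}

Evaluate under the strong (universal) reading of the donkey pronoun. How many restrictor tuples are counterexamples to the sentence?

"her" takes "an outpatient" as antecedent and "it" takes "a prescription"; both are donkey pronouns co-varying with the restrictor.
Strong reading: for every (d,p,o) with wrote(d,p,o), filled(o,p).
Restrictor triples: (D1,P1,O1)→filled(O1,P1) ✓  (D1,P4,O4)→filled(O4,P4) ✓  (D2,P3,O2)→filled(O2,P3) ✓  (D2,P4,O5)→filled(O5,P4) ✓  (D2,P5,O5)→filled(O5,P5) ✗  (D2,P6,O2)→filled(O2,P6) ✗  (D3,P3,O2)→filled(O2,P3) ✓  (D3,P5,O2)→filled(O2,P5) ✓  (D4,P1,O4)→filled(O4,P1) ✗  (D4,P1,O5)→filled(O5,P1) ✗  (D4,P2,O1)→filled(O1,P2) ✗  (D4,P3,O3)→filled(O3,P3) ✓  (D4,P5,O1)→filled(O1,P5) ✗
Counterexamples (restrictor triples failing the scope): 6.

6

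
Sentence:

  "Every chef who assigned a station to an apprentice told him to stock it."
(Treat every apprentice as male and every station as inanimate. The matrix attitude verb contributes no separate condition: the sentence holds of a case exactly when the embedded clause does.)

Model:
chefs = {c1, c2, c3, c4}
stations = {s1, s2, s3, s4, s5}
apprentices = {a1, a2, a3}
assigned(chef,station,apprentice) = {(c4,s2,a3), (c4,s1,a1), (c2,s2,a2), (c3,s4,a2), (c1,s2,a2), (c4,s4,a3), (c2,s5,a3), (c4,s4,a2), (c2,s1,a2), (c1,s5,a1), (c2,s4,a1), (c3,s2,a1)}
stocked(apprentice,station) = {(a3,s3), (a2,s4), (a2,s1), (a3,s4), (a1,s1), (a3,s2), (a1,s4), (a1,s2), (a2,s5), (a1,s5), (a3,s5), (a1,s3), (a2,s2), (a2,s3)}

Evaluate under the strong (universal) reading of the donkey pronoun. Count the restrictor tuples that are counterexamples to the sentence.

0

"him" takes "an apprentice" as antecedent and "it" takes "a station"; both are donkey pronouns co-varying with the restrictor.
Strong reading: for every (c,s,a) with assigned(c,s,a), stocked(a,s).
Restrictor triples: (c1,s2,a2)→stocked(a2,s2) ✓  (c1,s5,a1)→stocked(a1,s5) ✓  (c2,s1,a2)→stocked(a2,s1) ✓  (c2,s2,a2)→stocked(a2,s2) ✓  (c2,s4,a1)→stocked(a1,s4) ✓  (c2,s5,a3)→stocked(a3,s5) ✓  (c3,s2,a1)→stocked(a1,s2) ✓  (c3,s4,a2)→stocked(a2,s4) ✓  (c4,s1,a1)→stocked(a1,s1) ✓  (c4,s2,a3)→stocked(a3,s2) ✓  (c4,s4,a2)→stocked(a2,s4) ✓  (c4,s4,a3)→stocked(a3,s4) ✓
Counterexamples (restrictor triples failing the scope): 0.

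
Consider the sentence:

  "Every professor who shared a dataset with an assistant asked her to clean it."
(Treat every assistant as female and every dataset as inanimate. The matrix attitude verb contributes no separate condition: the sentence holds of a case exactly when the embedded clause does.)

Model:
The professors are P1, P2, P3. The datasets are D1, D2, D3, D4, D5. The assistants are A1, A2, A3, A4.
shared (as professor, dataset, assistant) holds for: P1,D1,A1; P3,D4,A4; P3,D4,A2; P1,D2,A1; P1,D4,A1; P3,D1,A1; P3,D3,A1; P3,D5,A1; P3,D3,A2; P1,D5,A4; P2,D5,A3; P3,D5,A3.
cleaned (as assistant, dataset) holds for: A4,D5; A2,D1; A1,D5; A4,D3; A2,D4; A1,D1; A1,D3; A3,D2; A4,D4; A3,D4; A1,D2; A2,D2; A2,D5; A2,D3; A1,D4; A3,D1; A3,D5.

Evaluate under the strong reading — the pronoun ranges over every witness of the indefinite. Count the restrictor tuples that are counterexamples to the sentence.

0

"her" takes "an assistant" as antecedent and "it" takes "a dataset"; both are donkey pronouns co-varying with the restrictor.
Strong reading: for every (p,d,a) with shared(p,d,a), cleaned(a,d).
Restrictor triples: (P1,D1,A1)→cleaned(A1,D1) ✓  (P1,D2,A1)→cleaned(A1,D2) ✓  (P1,D4,A1)→cleaned(A1,D4) ✓  (P1,D5,A4)→cleaned(A4,D5) ✓  (P2,D5,A3)→cleaned(A3,D5) ✓  (P3,D1,A1)→cleaned(A1,D1) ✓  (P3,D3,A1)→cleaned(A1,D3) ✓  (P3,D3,A2)→cleaned(A2,D3) ✓  (P3,D4,A2)→cleaned(A2,D4) ✓  (P3,D4,A4)→cleaned(A4,D4) ✓  (P3,D5,A1)→cleaned(A1,D5) ✓  (P3,D5,A3)→cleaned(A3,D5) ✓
Counterexamples (restrictor triples failing the scope): 0.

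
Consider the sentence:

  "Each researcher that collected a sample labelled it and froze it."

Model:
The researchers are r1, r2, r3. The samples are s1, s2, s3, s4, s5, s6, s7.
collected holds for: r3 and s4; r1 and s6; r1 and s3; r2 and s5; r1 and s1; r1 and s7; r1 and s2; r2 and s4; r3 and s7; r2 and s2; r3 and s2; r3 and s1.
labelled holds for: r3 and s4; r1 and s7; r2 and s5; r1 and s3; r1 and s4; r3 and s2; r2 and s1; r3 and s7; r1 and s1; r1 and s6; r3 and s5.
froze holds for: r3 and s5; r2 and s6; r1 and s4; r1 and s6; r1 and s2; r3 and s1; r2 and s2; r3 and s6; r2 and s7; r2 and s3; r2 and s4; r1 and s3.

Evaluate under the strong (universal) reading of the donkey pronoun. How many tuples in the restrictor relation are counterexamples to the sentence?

"it" takes "a sample" as antecedent — a donkey pronoun bound across the clause boundary.
Strong reading: for every (r,s) with collected(r,s), labelled(r,s) ∧ froze(r,s).
Restrictor pairs: (r1,s1) ✗  (r1,s2) ✗  (r1,s3) ✓  (r1,s6) ✓  (r1,s7) ✗  (r2,s2) ✗  (r2,s4) ✗  (r2,s5) ✗  (r3,s1) ✗  (r3,s2) ✗  (r3,s4) ✗  (r3,s7) ✗
Counterexamples (restrictor pairs failing the scope): 10.

10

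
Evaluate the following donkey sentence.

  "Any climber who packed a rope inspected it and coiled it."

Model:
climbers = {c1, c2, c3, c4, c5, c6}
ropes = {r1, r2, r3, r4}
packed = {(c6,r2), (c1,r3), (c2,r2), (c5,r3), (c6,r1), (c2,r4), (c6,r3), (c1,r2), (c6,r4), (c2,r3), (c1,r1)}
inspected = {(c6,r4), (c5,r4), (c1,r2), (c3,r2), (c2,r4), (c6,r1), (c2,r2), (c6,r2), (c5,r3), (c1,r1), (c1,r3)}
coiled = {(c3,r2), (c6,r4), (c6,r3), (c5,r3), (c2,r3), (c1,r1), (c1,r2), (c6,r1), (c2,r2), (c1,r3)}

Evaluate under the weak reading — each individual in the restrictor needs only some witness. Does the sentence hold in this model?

True

"it" takes "a rope" as antecedent — a donkey pronoun bound across the clause boundary.
Weak reading: every climber c with some packed-rope has at least one packed-rope r such that inspected(c,r) ∧ coiled(c,r).
Per climber: c1:✓  c2:✓  c5:✓  c6:✓
Every climber in the restrictor has a witness.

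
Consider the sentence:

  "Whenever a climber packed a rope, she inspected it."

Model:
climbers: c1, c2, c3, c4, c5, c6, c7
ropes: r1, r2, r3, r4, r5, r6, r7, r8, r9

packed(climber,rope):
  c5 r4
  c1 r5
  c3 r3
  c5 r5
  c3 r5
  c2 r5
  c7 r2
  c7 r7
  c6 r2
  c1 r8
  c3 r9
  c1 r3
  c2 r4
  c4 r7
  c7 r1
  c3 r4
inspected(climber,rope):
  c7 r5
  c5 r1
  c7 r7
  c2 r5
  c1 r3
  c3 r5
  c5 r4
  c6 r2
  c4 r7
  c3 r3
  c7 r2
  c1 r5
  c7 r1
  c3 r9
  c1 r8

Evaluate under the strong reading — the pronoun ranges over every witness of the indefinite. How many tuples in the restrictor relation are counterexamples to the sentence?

"it" takes "a rope" as antecedent — a donkey pronoun bound across the clause boundary.
Strong reading: for every (c,r) with packed(c,r), inspected(c,r).
Restrictor pairs: (c1,r3) ✓  (c1,r5) ✓  (c1,r8) ✓  (c2,r4) ✗  (c2,r5) ✓  (c3,r3) ✓  (c3,r4) ✗  (c3,r5) ✓  (c3,r9) ✓  (c4,r7) ✓  (c5,r4) ✓  (c5,r5) ✗  (c6,r2) ✓  (c7,r1) ✓  (c7,r2) ✓  (c7,r7) ✓
Counterexamples (restrictor pairs failing the scope): 3.

3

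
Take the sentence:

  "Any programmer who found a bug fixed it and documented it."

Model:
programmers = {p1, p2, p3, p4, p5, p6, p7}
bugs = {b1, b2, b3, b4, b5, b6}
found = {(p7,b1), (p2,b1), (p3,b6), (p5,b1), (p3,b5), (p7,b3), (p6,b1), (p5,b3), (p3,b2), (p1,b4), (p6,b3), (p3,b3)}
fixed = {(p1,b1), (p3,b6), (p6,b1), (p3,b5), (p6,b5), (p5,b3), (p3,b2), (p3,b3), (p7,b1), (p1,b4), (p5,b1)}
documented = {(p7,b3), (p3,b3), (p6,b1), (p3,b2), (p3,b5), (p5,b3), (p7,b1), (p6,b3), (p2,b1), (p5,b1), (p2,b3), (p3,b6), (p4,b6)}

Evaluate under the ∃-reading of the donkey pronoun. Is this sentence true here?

False

"it" takes "a bug" as antecedent — a donkey pronoun bound across the clause boundary.
Weak reading: every programmer p with some found-bug has at least one found-bug b such that fixed(p,b) ∧ documented(p,b).
Per programmer: p1:✗  p2:✗  p3:✓  p5:✓  p6:✓  p7:✓
p1 has no witness among its found-bugs.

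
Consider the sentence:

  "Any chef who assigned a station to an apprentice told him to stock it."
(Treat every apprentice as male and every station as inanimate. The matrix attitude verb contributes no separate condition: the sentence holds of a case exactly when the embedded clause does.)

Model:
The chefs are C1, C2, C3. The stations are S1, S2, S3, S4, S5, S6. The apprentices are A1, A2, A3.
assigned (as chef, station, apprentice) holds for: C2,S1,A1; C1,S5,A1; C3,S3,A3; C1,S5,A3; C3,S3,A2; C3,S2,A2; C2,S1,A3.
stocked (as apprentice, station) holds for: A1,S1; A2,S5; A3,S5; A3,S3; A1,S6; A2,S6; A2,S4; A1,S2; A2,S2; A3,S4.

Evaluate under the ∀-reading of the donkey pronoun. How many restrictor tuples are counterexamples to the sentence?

"him" takes "an apprentice" as antecedent and "it" takes "a station"; both are donkey pronouns co-varying with the restrictor.
Strong reading: for every (c,s,a) with assigned(c,s,a), stocked(a,s).
Restrictor triples: (C1,S5,A1)→stocked(A1,S5) ✗  (C1,S5,A3)→stocked(A3,S5) ✓  (C2,S1,A1)→stocked(A1,S1) ✓  (C2,S1,A3)→stocked(A3,S1) ✗  (C3,S2,A2)→stocked(A2,S2) ✓  (C3,S3,A2)→stocked(A2,S3) ✗  (C3,S3,A3)→stocked(A3,S3) ✓
Counterexamples (restrictor triples failing the scope): 3.

3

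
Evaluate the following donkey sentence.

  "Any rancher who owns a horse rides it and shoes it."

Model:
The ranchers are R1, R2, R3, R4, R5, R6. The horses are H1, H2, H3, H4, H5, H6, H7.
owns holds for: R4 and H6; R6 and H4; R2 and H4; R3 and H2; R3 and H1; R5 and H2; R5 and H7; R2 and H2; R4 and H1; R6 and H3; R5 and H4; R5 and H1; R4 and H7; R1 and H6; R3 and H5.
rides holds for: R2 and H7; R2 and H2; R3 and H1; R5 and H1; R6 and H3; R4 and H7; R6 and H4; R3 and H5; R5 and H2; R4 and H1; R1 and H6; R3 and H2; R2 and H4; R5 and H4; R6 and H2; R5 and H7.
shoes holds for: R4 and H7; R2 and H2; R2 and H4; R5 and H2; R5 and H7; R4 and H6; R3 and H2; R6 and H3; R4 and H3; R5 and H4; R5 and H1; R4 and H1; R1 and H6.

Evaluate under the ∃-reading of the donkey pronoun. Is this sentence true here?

"it" takes "a horse" as antecedent — a donkey pronoun bound across the clause boundary.
Weak reading: every rancher r with some owns-horse has at least one owns-horse h such that rides(r,h) ∧ shoes(r,h).
Per rancher: R1:✓  R2:✓  R3:✓  R4:✓  R5:✓  R6:✓
Every rancher in the restrictor has a witness.

True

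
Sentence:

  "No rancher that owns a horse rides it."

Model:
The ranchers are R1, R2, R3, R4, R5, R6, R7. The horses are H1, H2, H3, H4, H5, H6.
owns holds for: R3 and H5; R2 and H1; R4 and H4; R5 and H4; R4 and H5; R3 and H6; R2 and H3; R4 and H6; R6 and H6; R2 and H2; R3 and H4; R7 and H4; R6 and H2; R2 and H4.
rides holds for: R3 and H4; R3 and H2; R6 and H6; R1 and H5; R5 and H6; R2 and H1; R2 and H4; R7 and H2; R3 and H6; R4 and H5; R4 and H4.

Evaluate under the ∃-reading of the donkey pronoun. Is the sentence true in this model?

False

"it" takes "a horse" as antecedent — a donkey pronoun bound across the clause boundary.
Truth condition: for no (r,h) with owns(r,h) does rides(r,h) hold.
Restrictor pairs — does the scope hold? (R2,H1):holds  (R2,H2):fails  (R2,H3):fails  (R2,H4):holds  (R3,H4):holds  (R3,H5):fails  (R3,H6):holds  (R4,H4):holds  (R4,H5):holds  (R4,H6):fails  (R5,H4):fails  (R6,H2):fails  (R6,H6):holds  (R7,H4):fails
Scope holds for 7 pair(s), so the sentence is false.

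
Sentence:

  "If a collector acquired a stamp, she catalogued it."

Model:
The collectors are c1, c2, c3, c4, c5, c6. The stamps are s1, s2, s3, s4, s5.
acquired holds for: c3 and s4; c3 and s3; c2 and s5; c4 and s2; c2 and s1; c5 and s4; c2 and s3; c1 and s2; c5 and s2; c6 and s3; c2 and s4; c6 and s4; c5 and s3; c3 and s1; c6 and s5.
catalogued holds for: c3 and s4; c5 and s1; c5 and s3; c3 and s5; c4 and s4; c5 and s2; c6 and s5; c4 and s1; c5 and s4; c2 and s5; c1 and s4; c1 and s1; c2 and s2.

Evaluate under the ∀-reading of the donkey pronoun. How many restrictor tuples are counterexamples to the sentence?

"it" takes "a stamp" as antecedent — a donkey pronoun bound across the clause boundary.
Strong reading: for every (c,s) with acquired(c,s), catalogued(c,s).
Restrictor pairs: (c1,s2) ✗  (c2,s1) ✗  (c2,s3) ✗  (c2,s4) ✗  (c2,s5) ✓  (c3,s1) ✗  (c3,s3) ✗  (c3,s4) ✓  (c4,s2) ✗  (c5,s2) ✓  (c5,s3) ✓  (c5,s4) ✓  (c6,s3) ✗  (c6,s4) ✗  (c6,s5) ✓
Counterexamples (restrictor pairs failing the scope): 9.

9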